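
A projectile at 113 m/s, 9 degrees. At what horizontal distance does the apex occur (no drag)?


R = v0^2*sin(2*theta)/g = 113^2*sin(2*9°)/9.81 = 402.226 m
apex_dist = R/2 = 402.226/2 = 201.1 m

201.1 m


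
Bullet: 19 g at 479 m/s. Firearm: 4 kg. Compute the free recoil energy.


v_r = m_p*v_p/m_gun = 0.019*479/4 = 2.27525 m/s, E_r = 0.5*m_gun*v_r^2 = 0.5*4*2.27525^2 = 10.35 J

10.35 J


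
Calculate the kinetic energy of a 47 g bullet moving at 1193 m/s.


E = 0.5*m*v^2 = 0.5*0.047*1193^2 = 33446 J

33446 J


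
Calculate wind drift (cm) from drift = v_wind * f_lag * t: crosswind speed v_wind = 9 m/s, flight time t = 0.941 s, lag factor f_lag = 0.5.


drift = v_wind * lag * t = 9 * 0.5 * 0.941 = 4.2345 m ≈ 423.4 cm

423.4 cm


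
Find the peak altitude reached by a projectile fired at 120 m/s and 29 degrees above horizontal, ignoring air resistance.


H = (v0*sin(theta))^2 / (2g) = (120*sin(29°))^2 / (2*9.81) = 172.5 m

172.5 m


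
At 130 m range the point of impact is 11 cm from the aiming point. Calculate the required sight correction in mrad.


1 mrad subtends 1 cm per 10 m of range, so adj = error_cm / (dist_m / 10) = 11 / (130/10) = 0.8462 mrad

0.8462 mrad


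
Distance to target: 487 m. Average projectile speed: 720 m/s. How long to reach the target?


t = d/v = 487/720 = 0.6764 s

0.6764 s


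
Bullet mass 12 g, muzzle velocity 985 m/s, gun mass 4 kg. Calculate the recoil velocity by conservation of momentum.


v_recoil = m_p * v_p / m_gun = 0.012 * 985 / 4 = 2.955 m/s

2.955 m/s


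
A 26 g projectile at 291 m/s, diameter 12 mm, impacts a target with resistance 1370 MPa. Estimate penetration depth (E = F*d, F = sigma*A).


A = pi*(d/2)^2 = pi*(12/2)^2 = 113.097 mm^2
E = 0.5*m*v^2 = 0.5*0.026*291^2 = 1100.85 J
depth = E/(sigma*A) = 1100.85 J / (1370 MPa * 113.097 mm^2) = 1100.85/(1370 * 113.097) m = 0.00710487 m ≈ 7.105 mm

7.105 mm


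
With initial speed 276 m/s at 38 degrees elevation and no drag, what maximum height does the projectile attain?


H = (v0*sin(theta))^2 / (2g) = (276*sin(38°))^2 / (2*9.81) = 1472 m

1472 m


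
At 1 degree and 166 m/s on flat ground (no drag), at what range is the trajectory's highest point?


R = v0^2*sin(2*theta)/g = 166^2*sin(2*1°)/9.81 = 98.0317 m
apex_dist = R/2 = 98.0317/2 = 49.02 m

49.02 m


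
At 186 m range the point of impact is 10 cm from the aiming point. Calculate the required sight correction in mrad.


1 mrad subtends 1 cm per 10 m of range, so adj = error_cm / (dist_m / 10) = 10 / (186/10) = 0.5376 mrad

0.5376 mrad


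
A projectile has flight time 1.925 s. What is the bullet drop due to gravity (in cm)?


drop = 0.5*g*t^2 = 0.5*9.81*1.925^2 = 18.1761 m ≈ 1818 cm

1818 cm


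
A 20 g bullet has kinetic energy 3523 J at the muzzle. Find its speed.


v = sqrt(2*E/m) = sqrt(2*3523/0.02) = 593.5 m/s

593.5 m/s


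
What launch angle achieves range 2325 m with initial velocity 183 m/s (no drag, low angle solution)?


sin(2*theta) = R*g/v0^2 = 2325*9.81/183^2 = 0.681067, theta = arcsin(0.681067)/2 = 21.46°

21.46 degrees


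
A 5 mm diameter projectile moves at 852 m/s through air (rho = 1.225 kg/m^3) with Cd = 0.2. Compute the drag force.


A = pi*(d/2)^2 = pi*(5/2000)^2 = 1.96350e-05 m^2
Fd = 0.5*Cd*rho*A*v^2 = 0.5*0.2*1.225*1.96350e-05*852^2 = 1.746 N

1.746 N


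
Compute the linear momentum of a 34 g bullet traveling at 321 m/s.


p = m*v = 0.034*321 = 10.91 kg·m/s

10.91 kg·m/s


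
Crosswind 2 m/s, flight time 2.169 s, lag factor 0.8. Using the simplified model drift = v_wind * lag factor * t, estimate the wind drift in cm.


drift = v_wind * lag * t = 2 * 0.8 * 2.169 = 3.4704 m ≈ 347 cm

347 cm


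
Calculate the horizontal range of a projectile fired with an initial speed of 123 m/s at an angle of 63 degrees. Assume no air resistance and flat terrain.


R = v0^2 * sin(2*theta) / g = 123^2 * sin(2*63°) / 9.81 = 1248 m

1248 m


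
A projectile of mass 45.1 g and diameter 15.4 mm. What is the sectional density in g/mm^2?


SD = m/d^2 = 45.1/15.4^2 = 0.1902 g/mm^2

0.1902 g/mm^2


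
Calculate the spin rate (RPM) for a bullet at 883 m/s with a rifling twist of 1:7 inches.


twist_m = 7*0.0254 = 0.1778 m
spin = v/twist = 883/0.1778 = 4966.254 rev/s
RPM = spin*60 = 4966.254*60 ≈ 297975 RPM

297975 RPM


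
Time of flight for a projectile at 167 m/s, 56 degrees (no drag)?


T = 2*v0*sin(theta)/g = 2*167*sin(56°)/9.81 = 28.23 s

28.23 s


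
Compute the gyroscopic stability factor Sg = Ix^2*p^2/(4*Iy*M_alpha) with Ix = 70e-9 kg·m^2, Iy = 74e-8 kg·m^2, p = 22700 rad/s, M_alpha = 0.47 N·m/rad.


Sg = Ix^2 * p^2 / (4 * Iy * M_alpha) = (70e-9)^2 * 22700^2 / (4 * 74e-8 * 0.47) = 1.815

1.815


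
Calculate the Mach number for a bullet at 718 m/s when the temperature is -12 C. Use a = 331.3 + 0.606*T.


a = 331.3 + 0.606*(-12) = 324.028 m/s
M = v/a = 718/324.028 = 2.216

2.216


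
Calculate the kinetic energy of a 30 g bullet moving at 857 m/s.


E = 0.5*m*v^2 = 0.5*0.03*857^2 = 11017 J

11017 J


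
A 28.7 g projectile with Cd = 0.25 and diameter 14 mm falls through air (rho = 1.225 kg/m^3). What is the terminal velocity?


A = pi*(d/2)^2 = pi*(14/2000)^2 = 1.53938e-04 m^2
vt = sqrt(2mg/(Cd*rho*A)) = sqrt(2*0.0287*9.81/(0.25 * 1.225 * 1.53938e-04)) = 109.3 m/s

109.3 m/s


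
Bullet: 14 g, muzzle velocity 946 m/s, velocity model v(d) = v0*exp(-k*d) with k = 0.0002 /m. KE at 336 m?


v = v0*exp(-k*d) = 946*exp(-0.0002*336) = 884.518 m/s
E = 0.5*m*v^2 = 0.5*0.014*884.518^2 = 5477 J

5477 J


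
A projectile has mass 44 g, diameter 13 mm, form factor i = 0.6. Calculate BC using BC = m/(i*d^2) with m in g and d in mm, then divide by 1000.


BC = m/(i*d^2*1000) = 44/(0.6 * 13^2 * 1000) = 0.0004339

0.0004339


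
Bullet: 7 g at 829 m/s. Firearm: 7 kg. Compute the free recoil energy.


v_r = m_p*v_p/m_gun = 0.007*829/7 = 0.829 m/s, E_r = 0.5*m_gun*v_r^2 = 0.5*7*0.829^2 = 2.405 J

2.405 J


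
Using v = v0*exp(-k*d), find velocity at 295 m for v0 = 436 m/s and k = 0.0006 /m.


v = v0*exp(-k*d) = 436*exp(-0.0006*295) = 365.3 m/s

365.3 m/s


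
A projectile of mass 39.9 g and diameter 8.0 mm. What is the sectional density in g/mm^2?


SD = m/d^2 = 39.9/8.0^2 = 0.6234 g/mm^2

0.6234 g/mm^2


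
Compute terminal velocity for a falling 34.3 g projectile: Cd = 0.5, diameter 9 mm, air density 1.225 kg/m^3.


A = pi*(d/2)^2 = pi*(9/2000)^2 = 6.36173e-05 m^2
vt = sqrt(2mg/(Cd*rho*A)) = sqrt(2*0.0343*9.81/(0.5 * 1.225 * 6.36173e-05)) = 131.4 m/s

131.4 m/s


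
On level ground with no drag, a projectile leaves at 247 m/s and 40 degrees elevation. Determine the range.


R = v0^2 * sin(2*theta) / g = 247^2 * sin(2*40°) / 9.81 = 6125 m

6125 m


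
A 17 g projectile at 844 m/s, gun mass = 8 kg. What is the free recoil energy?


v_r = m_p*v_p/m_gun = 0.017*844/8 = 1.7935 m/s, E_r = 0.5*m_gun*v_r^2 = 0.5*8*1.7935^2 = 12.87 J

12.87 J


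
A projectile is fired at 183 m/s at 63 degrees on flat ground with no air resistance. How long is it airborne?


T = 2*v0*sin(theta)/g = 2*183*sin(63°)/9.81 = 33.24 s

33.24 s


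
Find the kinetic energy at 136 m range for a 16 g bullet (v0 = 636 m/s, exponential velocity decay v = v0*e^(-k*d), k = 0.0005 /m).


v = v0*exp(-k*d) = 636*exp(-0.0005*136) = 594.19 m/s
E = 0.5*m*v^2 = 0.5*0.016*594.19^2 = 2824 J

2824 J


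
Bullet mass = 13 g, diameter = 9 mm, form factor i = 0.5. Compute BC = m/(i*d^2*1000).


BC = m/(i*d^2*1000) = 13/(0.5 * 9^2 * 1000) = 0.000321

0.000321


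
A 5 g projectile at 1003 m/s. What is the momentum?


p = m*v = 0.005*1003 = 5.015 kg·m/s

5.015 kg·m/s


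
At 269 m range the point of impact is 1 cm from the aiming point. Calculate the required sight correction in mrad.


1 mrad subtends 1 cm per 10 m of range, so adj = error_cm / (dist_m / 10) = 1 / (269/10) = 0.03717 mrad

0.03717 mrad


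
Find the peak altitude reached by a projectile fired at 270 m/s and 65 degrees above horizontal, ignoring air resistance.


H = (v0*sin(theta))^2 / (2g) = (270*sin(65°))^2 / (2*9.81) = 3052 m

3052 m


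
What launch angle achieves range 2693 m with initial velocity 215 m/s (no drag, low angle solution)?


sin(2*theta) = R*g/v0^2 = 2693*9.81/215^2 = 0.571516, theta = arcsin(0.571516)/2 = 17.43°

17.43 degrees


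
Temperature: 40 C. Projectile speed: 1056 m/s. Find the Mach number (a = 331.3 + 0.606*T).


a = 331.3 + 0.606*(40) = 355.54 m/s
M = v/a = 1056/355.54 = 2.97

2.97


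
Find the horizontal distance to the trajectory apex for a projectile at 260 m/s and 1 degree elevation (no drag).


R = v0^2*sin(2*theta)/g = 260^2*sin(2*1°)/9.81 = 240.49 m
apex_dist = R/2 = 240.49/2 = 120.2 m

120.2 m


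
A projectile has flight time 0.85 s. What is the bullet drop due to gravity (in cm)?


drop = 0.5*g*t^2 = 0.5*9.81*0.85^2 = 3.54386 m ≈ 354.4 cm

354.4 cm


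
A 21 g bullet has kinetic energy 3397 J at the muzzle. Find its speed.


v = sqrt(2*E/m) = sqrt(2*3397/0.021) = 568.8 m/s

568.8 m/s


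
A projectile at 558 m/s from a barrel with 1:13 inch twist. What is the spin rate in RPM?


twist_m = 13*0.0254 = 0.3302 m
spin = v/twist = 558/0.3302 = 1689.885 rev/s
RPM = spin*60 = 1689.885*60 ≈ 101393 RPM

101393 RPM


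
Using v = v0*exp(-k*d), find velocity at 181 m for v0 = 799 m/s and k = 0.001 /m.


v = v0*exp(-k*d) = 799*exp(-0.001*181) = 666.7 m/s

666.7 m/s


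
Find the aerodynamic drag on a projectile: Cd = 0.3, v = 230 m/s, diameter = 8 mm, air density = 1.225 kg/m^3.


A = pi*(d/2)^2 = pi*(8/2000)^2 = 5.02655e-05 m^2
Fd = 0.5*Cd*rho*A*v^2 = 0.5*0.3*1.225*5.02655e-05*230^2 = 0.4886 N

0.4886 N


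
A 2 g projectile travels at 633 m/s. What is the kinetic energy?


E = 0.5*m*v^2 = 0.5*0.002*633^2 = 400.7 J

400.7 J


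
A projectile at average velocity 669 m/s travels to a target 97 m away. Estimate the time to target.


t = d/v = 97/669 = 0.145 s

0.145 s


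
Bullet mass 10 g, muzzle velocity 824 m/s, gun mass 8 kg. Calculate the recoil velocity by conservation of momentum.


v_recoil = m_p * v_p / m_gun = 0.01 * 824 / 8 = 1.03 m/s

1.03 m/s


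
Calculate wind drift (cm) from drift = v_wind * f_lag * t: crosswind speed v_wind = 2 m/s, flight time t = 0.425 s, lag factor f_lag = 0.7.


drift = v_wind * lag * t = 2 * 0.7 * 0.425 = 0.595 m ≈ 59.5 cm

59.5 cm


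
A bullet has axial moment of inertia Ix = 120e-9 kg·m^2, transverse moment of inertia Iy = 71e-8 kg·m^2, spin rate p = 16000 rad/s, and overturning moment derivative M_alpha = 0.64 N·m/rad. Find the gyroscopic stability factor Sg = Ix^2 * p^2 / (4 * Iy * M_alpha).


Sg = Ix^2 * p^2 / (4 * Iy * M_alpha) = (120e-9)^2 * 16000^2 / (4 * 71e-8 * 0.64) = 2.028

2.028


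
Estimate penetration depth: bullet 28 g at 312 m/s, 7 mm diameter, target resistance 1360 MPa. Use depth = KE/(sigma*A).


A = pi*(d/2)^2 = pi*(7/2)^2 = 38.4845 mm^2
E = 0.5*m*v^2 = 0.5*0.028*312^2 = 1362.82 J
depth = E/(sigma*A) = 1362.82 J / (1360 MPa * 38.4845 mm^2) = 1362.82/(1360 * 38.4845) m = 0.0260383 m ≈ 26.04 mm

26.04 mm


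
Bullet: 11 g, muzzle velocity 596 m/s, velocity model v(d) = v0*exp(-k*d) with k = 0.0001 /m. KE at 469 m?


v = v0*exp(-k*d) = 596*exp(-0.0001*469) = 568.693 m/s
E = 0.5*m*v^2 = 0.5*0.011*568.693^2 = 1779 J

1779 J


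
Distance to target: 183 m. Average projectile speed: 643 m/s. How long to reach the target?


t = d/v = 183/643 = 0.2846 s

0.2846 s


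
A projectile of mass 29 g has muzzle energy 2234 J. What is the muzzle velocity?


v = sqrt(2*E/m) = sqrt(2*2234/0.029) = 392.5 m/s

392.5 m/s


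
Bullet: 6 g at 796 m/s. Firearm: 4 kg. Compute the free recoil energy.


v_r = m_p*v_p/m_gun = 0.006*796/4 = 1.194 m/s, E_r = 0.5*m_gun*v_r^2 = 0.5*4*1.194^2 = 2.851 J

2.851 J


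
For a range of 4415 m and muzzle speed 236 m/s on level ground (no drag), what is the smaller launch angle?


sin(2*theta) = R*g/v0^2 = 4415*9.81/236^2 = 0.777635, theta = arcsin(0.777635)/2 = 25.52°

25.52 degrees


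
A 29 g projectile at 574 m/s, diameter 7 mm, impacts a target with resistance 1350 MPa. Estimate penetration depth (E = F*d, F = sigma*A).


A = pi*(d/2)^2 = pi*(7/2)^2 = 38.4845 mm^2
E = 0.5*m*v^2 = 0.5*0.029*574^2 = 4777.4 J
depth = E/(sigma*A) = 4777.4 J / (1350 MPa * 38.4845 mm^2) = 4777.4/(1350 * 38.4845) m = 0.0919543 m ≈ 91.95 mm

91.95 mm


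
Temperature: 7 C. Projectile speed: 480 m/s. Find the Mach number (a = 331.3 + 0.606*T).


a = 331.3 + 0.606*(7) = 335.542 m/s
M = v/a = 480/335.542 = 1.431

1.431


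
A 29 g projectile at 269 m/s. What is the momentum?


p = m*v = 0.029*269 = 7.801 kg·m/s

7.801 kg·m/s


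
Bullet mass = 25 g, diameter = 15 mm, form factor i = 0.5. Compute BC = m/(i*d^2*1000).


BC = m/(i*d^2*1000) = 25/(0.5 * 15^2 * 1000) = 0.0002222

0.0002222


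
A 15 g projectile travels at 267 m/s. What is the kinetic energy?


E = 0.5*m*v^2 = 0.5*0.015*267^2 = 534.7 J

534.7 J


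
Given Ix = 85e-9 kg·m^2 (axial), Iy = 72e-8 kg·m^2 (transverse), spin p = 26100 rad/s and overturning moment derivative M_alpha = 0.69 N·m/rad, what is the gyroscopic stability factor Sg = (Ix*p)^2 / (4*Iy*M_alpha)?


Sg = Ix^2 * p^2 / (4 * Iy * M_alpha) = (85e-9)^2 * 26100^2 / (4 * 72e-8 * 0.69) = 2.477

2.477


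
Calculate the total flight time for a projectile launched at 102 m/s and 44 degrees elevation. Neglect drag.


T = 2*v0*sin(theta)/g = 2*102*sin(44°)/9.81 = 14.45 s

14.45 s


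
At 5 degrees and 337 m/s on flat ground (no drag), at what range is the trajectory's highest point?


R = v0^2*sin(2*theta)/g = 337^2*sin(2*5°)/9.81 = 2010.3 m
apex_dist = R/2 = 2010.3/2 = 1005 m

1005 m


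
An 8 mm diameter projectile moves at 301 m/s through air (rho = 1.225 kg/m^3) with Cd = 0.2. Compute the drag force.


A = pi*(d/2)^2 = pi*(8/2000)^2 = 5.02655e-05 m^2
Fd = 0.5*Cd*rho*A*v^2 = 0.5*0.2*1.225*5.02655e-05*301^2 = 0.5579 N

0.5579 N


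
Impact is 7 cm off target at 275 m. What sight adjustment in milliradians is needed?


1 mrad subtends 1 cm per 10 m of range, so adj = error_cm / (dist_m / 10) = 7 / (275/10) = 0.2545 mrad

0.2545 mrad


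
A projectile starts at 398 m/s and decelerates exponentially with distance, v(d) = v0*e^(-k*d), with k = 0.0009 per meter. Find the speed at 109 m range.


v = v0*exp(-k*d) = 398*exp(-0.0009*109) = 360.8 m/s

360.8 m/s


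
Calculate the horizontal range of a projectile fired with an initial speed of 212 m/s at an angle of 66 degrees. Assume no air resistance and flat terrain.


R = v0^2 * sin(2*theta) / g = 212^2 * sin(2*66°) / 9.81 = 3405 m

3405 m


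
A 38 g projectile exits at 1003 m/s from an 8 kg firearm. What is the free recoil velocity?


v_recoil = m_p * v_p / m_gun = 0.038 * 1003 / 8 = 4.764 m/s

4.764 m/s


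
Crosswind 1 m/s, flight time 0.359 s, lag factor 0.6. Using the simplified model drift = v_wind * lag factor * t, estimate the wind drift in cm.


drift = v_wind * lag * t = 1 * 0.6 * 0.359 = 0.2154 m ≈ 21.54 cm

21.54 cm


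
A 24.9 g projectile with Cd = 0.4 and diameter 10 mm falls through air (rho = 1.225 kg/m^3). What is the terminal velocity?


A = pi*(d/2)^2 = pi*(10/2000)^2 = 7.85398e-05 m^2
vt = sqrt(2mg/(Cd*rho*A)) = sqrt(2*0.0249*9.81/(0.4 * 1.225 * 7.85398e-05)) = 112.7 m/s

112.7 m/s


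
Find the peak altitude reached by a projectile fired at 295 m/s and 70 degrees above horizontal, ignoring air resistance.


H = (v0*sin(theta))^2 / (2g) = (295*sin(70°))^2 / (2*9.81) = 3917 m

3917 m


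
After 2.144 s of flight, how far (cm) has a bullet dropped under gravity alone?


drop = 0.5*g*t^2 = 0.5*9.81*2.144^2 = 22.547 m ≈ 2255 cm

2255 cm


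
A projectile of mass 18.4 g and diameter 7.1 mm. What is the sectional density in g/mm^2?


SD = m/d^2 = 18.4/7.1^2 = 0.365 g/mm^2

0.365 g/mm^2


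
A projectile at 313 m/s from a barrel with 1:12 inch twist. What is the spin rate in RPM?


twist_m = 12*0.0254 = 0.3048 m
spin = v/twist = 313/0.3048 = 1026.903 rev/s
RPM = spin*60 = 1026.903*60 ≈ 61614 RPM

61614 RPM


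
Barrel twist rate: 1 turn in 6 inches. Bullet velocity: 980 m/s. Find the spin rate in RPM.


twist_m = 6*0.0254 = 0.1524 m
spin = v/twist = 980/0.1524 = 6430.446 rev/s
RPM = spin*60 = 6430.446*60 ≈ 385827 RPM

385827 RPM


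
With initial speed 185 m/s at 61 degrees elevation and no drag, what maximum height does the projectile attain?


H = (v0*sin(theta))^2 / (2g) = (185*sin(61°))^2 / (2*9.81) = 1334 m

1334 m


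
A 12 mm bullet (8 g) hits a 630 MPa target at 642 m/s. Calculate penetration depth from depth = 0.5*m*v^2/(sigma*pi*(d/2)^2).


A = pi*(d/2)^2 = pi*(12/2)^2 = 113.097 mm^2
E = 0.5*m*v^2 = 0.5*0.008*642^2 = 1648.66 J
depth = E/(sigma*A) = 1648.66 J / (630 MPa * 113.097 mm^2) = 1648.66/(630 * 113.097) m = 0.0231386 m ≈ 23.14 mm

23.14 mm


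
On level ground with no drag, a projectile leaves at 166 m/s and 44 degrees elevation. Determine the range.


R = v0^2 * sin(2*theta) / g = 166^2 * sin(2*44°) / 9.81 = 2807 m

2807 m


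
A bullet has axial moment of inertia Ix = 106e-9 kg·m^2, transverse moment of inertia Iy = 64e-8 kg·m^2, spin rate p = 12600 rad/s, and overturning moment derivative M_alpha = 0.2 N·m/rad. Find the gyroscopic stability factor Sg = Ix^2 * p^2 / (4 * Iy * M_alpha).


Sg = Ix^2 * p^2 / (4 * Iy * M_alpha) = (106e-9)^2 * 12600^2 / (4 * 64e-8 * 0.2) = 3.484

3.484


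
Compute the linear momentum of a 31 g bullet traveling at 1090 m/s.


p = m*v = 0.031*1090 = 33.79 kg·m/s

33.79 kg·m/s


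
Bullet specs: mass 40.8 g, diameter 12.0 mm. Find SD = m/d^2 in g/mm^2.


SD = m/d^2 = 40.8/12.0^2 = 0.2833 g/mm^2

0.2833 g/mm^2


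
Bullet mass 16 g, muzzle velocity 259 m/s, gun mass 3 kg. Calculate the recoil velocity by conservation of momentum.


v_recoil = m_p * v_p / m_gun = 0.016 * 259 / 3 = 1.381 m/s

1.381 m/s


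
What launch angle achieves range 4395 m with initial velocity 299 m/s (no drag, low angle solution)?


sin(2*theta) = R*g/v0^2 = 4395*9.81/299^2 = 0.482265, theta = arcsin(0.482265)/2 = 14.42°

14.42 degrees


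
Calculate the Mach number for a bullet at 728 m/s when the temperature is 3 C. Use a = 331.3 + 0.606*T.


a = 331.3 + 0.606*(3) = 333.118 m/s
M = v/a = 728/333.118 = 2.185

2.185


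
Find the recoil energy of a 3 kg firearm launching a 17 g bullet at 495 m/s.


v_r = m_p*v_p/m_gun = 0.017*495/3 = 2.805 m/s, E_r = 0.5*m_gun*v_r^2 = 0.5*3*2.805^2 = 11.8 J

11.8 J


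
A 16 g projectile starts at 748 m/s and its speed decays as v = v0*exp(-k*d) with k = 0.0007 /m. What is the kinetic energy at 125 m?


v = v0*exp(-k*d) = 748*exp(-0.0007*125) = 685.332 m/s
E = 0.5*m*v^2 = 0.5*0.016*685.332^2 = 3757 J

3757 J


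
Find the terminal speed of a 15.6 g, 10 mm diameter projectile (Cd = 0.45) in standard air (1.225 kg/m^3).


A = pi*(d/2)^2 = pi*(10/2000)^2 = 7.85398e-05 m^2
vt = sqrt(2mg/(Cd*rho*A)) = sqrt(2*0.0156*9.81/(0.45 * 1.225 * 7.85398e-05)) = 84.08 m/s

84.08 m/s


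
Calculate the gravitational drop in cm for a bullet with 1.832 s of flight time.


drop = 0.5*g*t^2 = 0.5*9.81*1.832^2 = 16.4623 m ≈ 1646 cm

1646 cm


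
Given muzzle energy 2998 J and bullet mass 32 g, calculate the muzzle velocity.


v = sqrt(2*E/m) = sqrt(2*2998/0.032) = 432.9 m/s

432.9 m/s


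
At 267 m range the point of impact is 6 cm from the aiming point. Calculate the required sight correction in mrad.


1 mrad subtends 1 cm per 10 m of range, so adj = error_cm / (dist_m / 10) = 6 / (267/10) = 0.2247 mrad

0.2247 mrad


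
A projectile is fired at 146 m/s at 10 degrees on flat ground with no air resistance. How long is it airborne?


T = 2*v0*sin(theta)/g = 2*146*sin(10°)/9.81 = 5.169 s

5.169 s


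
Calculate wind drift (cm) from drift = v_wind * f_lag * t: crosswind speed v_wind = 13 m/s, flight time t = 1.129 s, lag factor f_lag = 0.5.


drift = v_wind * lag * t = 13 * 0.5 * 1.129 = 7.3385 m ≈ 733.9 cm

733.9 cm


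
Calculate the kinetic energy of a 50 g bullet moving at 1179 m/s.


E = 0.5*m*v^2 = 0.5*0.05*1179^2 = 34751 J

34751 J


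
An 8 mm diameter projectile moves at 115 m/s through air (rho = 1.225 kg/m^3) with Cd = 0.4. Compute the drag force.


A = pi*(d/2)^2 = pi*(8/2000)^2 = 5.02655e-05 m^2
Fd = 0.5*Cd*rho*A*v^2 = 0.5*0.4*1.225*5.02655e-05*115^2 = 0.1629 N

0.1629 N


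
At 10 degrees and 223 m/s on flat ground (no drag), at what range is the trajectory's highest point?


R = v0^2*sin(2*theta)/g = 223^2*sin(2*10°)/9.81 = 1733.77 m
apex_dist = R/2 = 1733.77/2 = 866.9 m

866.9 m


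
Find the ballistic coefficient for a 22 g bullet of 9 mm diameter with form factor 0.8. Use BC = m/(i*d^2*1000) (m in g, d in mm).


BC = m/(i*d^2*1000) = 22/(0.8 * 9^2 * 1000) = 0.0003395

0.0003395


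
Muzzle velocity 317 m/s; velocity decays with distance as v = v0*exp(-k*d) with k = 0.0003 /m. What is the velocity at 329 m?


v = v0*exp(-k*d) = 317*exp(-0.0003*329) = 287.2 m/s

287.2 m/s


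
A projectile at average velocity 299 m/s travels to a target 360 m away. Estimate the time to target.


t = d/v = 360/299 = 1.204 s

1.204 s


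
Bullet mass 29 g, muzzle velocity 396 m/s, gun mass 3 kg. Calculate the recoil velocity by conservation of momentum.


v_recoil = m_p * v_p / m_gun = 0.029 * 396 / 3 = 3.828 m/s

3.828 m/s


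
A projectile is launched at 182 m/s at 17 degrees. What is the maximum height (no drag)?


H = (v0*sin(theta))^2 / (2g) = (182*sin(17°))^2 / (2*9.81) = 144.3 m

144.3 m


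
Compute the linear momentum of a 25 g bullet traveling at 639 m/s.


p = m*v = 0.025*639 = 15.98 kg·m/s

15.98 kg·m/s


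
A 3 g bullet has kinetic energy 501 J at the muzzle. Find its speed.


v = sqrt(2*E/m) = sqrt(2*501/0.003) = 577.9 m/s

577.9 m/s


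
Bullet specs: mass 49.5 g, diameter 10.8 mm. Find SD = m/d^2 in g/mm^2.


SD = m/d^2 = 49.5/10.8^2 = 0.4244 g/mm^2

0.4244 g/mm^2


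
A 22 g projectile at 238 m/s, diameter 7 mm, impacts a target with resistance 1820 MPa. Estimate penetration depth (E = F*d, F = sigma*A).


A = pi*(d/2)^2 = pi*(7/2)^2 = 38.4845 mm^2
E = 0.5*m*v^2 = 0.5*0.022*238^2 = 623.084 J
depth = E/(sigma*A) = 623.084 J / (1820 MPa * 38.4845 mm^2) = 623.084/(1820 * 38.4845) m = 0.00889589 m ≈ 8.896 mm

8.896 mm


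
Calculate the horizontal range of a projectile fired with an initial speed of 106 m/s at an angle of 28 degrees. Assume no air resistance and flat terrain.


R = v0^2 * sin(2*theta) / g = 106^2 * sin(2*28°) / 9.81 = 949.5 m

949.5 m


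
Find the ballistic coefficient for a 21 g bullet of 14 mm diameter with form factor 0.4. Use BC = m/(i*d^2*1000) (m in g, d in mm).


BC = m/(i*d^2*1000) = 21/(0.4 * 14^2 * 1000) = 0.0002679

0.0002679


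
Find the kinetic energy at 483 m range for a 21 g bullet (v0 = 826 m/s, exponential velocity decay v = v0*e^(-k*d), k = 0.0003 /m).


v = v0*exp(-k*d) = 826*exp(-0.0003*483) = 714.58 m/s
E = 0.5*m*v^2 = 0.5*0.021*714.58^2 = 5362 J

5362 J


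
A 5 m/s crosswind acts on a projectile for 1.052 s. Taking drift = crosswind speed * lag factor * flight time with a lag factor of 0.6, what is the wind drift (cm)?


drift = v_wind * lag * t = 5 * 0.6 * 1.052 = 3.156 m ≈ 315.6 cm

315.6 cm


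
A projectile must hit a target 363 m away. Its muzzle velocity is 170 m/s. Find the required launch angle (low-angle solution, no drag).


sin(2*theta) = R*g/v0^2 = 363*9.81/170^2 = 0.123219, theta = arcsin(0.123219)/2 = 3.539°

3.539 degrees


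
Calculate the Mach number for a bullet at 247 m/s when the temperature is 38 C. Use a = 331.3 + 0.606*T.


a = 331.3 + 0.606*(38) = 354.328 m/s
M = v/a = 247/354.328 = 0.6971

0.6971


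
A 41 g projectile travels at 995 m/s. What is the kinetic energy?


E = 0.5*m*v^2 = 0.5*0.041*995^2 = 20296 J

20296 J


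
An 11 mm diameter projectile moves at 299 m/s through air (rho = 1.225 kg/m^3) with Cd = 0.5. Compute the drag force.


A = pi*(d/2)^2 = pi*(11/2000)^2 = 9.50332e-05 m^2
Fd = 0.5*Cd*rho*A*v^2 = 0.5*0.5*1.225*9.50332e-05*299^2 = 2.602 N

2.602 N


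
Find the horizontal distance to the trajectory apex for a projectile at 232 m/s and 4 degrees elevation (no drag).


R = v0^2*sin(2*theta)/g = 232^2*sin(2*4°)/9.81 = 763.594 m
apex_dist = R/2 = 763.594/2 = 381.8 m

381.8 m


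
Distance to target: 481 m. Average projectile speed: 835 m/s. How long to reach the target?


t = d/v = 481/835 = 0.576 s

0.576 s


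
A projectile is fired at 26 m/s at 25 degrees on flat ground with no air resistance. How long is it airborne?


T = 2*v0*sin(theta)/g = 2*26*sin(25°)/9.81 = 2.24 s

2.24 s


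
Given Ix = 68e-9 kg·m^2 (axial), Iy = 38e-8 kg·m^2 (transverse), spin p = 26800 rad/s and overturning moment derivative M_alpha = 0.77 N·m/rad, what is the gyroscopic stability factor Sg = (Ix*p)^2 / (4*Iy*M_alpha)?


Sg = Ix^2 * p^2 / (4 * Iy * M_alpha) = (68e-9)^2 * 26800^2 / (4 * 38e-8 * 0.77) = 2.838

2.838


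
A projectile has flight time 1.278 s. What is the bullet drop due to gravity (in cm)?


drop = 0.5*g*t^2 = 0.5*9.81*1.278^2 = 8.01126 m ≈ 801.1 cm

801.1 cm


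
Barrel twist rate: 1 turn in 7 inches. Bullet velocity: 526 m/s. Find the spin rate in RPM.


twist_m = 7*0.0254 = 0.1778 m
spin = v/twist = 526/0.1778 = 2958.38 rev/s
RPM = spin*60 = 2958.38*60 ≈ 177503 RPM

177503 RPM


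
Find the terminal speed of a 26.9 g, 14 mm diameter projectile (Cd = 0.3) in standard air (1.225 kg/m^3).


A = pi*(d/2)^2 = pi*(14/2000)^2 = 1.53938e-04 m^2
vt = sqrt(2mg/(Cd*rho*A)) = sqrt(2*0.0269*9.81/(0.3 * 1.225 * 1.53938e-04)) = 96.59 m/s

96.59 m/s


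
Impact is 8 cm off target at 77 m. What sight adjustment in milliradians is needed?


1 mrad subtends 1 cm per 10 m of range, so adj = error_cm / (dist_m / 10) = 8 / (77/10) = 1.039 mrad

1.039 mrad


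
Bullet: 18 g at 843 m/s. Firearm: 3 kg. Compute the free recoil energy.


v_r = m_p*v_p/m_gun = 0.018*843/3 = 5.058 m/s, E_r = 0.5*m_gun*v_r^2 = 0.5*3*5.058^2 = 38.38 J

38.38 J


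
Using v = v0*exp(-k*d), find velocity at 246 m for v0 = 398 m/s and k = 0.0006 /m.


v = v0*exp(-k*d) = 398*exp(-0.0006*246) = 343.4 m/s

343.4 m/s


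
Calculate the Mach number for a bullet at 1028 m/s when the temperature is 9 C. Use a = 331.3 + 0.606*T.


a = 331.3 + 0.606*(9) = 336.754 m/s
M = v/a = 1028/336.754 = 3.053

3.053


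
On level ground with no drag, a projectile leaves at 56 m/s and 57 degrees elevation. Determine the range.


R = v0^2 * sin(2*theta) / g = 56^2 * sin(2*57°) / 9.81 = 292 m

292 m


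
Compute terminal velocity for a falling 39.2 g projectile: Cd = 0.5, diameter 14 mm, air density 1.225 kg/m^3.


A = pi*(d/2)^2 = pi*(14/2000)^2 = 1.53938e-04 m^2
vt = sqrt(2mg/(Cd*rho*A)) = sqrt(2*0.0392*9.81/(0.5 * 1.225 * 1.53938e-04)) = 90.32 m/s

90.32 m/s


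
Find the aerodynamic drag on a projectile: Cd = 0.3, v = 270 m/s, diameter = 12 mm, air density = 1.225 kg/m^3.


A = pi*(d/2)^2 = pi*(12/2000)^2 = 1.13097e-04 m^2
Fd = 0.5*Cd*rho*A*v^2 = 0.5*0.3*1.225*1.13097e-04*270^2 = 1.515 N

1.515 N


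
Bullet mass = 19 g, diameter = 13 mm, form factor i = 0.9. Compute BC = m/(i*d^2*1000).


BC = m/(i*d^2*1000) = 19/(0.9 * 13^2 * 1000) = 0.0001249

0.0001249


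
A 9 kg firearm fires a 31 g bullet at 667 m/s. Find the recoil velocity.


v_recoil = m_p * v_p / m_gun = 0.031 * 667 / 9 = 2.297 m/s

2.297 m/s


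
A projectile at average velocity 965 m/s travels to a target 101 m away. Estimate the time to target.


t = d/v = 101/965 = 0.1047 s

0.1047 s


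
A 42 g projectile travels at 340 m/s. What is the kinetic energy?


E = 0.5*m*v^2 = 0.5*0.042*340^2 = 2428 J

2428 J


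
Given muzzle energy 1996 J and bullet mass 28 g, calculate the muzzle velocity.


v = sqrt(2*E/m) = sqrt(2*1996/0.028) = 377.6 m/s

377.6 m/s


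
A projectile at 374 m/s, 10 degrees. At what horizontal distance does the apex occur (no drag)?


R = v0^2*sin(2*theta)/g = 374^2*sin(2*10°)/9.81 = 4876.7 m
apex_dist = R/2 = 4876.7/2 = 2438 m

2438 m


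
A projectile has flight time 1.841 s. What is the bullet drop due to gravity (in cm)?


drop = 0.5*g*t^2 = 0.5*9.81*1.841^2 = 16.6244 m ≈ 1662 cm

1662 cm


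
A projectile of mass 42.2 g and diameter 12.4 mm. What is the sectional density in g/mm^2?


SD = m/d^2 = 42.2/12.4^2 = 0.2745 g/mm^2

0.2745 g/mm^2


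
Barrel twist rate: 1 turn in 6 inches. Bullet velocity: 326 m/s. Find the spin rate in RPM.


twist_m = 6*0.0254 = 0.1524 m
spin = v/twist = 326/0.1524 = 2139.108 rev/s
RPM = spin*60 = 2139.108*60 ≈ 128346 RPM

128346 RPM


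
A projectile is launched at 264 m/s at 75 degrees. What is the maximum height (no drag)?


H = (v0*sin(theta))^2 / (2g) = (264*sin(75°))^2 / (2*9.81) = 3314 m

3314 m


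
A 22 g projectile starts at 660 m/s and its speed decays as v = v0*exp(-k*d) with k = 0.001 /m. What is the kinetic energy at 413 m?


v = v0*exp(-k*d) = 660*exp(-0.001*413) = 436.697 m/s
E = 0.5*m*v^2 = 0.5*0.022*436.697^2 = 2098 J

2098 J


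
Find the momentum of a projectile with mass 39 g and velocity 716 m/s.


p = m*v = 0.039*716 = 27.92 kg·m/s

27.92 kg·m/s


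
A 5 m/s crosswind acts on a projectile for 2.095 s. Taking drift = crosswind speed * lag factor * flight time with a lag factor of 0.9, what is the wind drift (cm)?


drift = v_wind * lag * t = 5 * 0.9 * 2.095 = 9.4275 m ≈ 942.8 cm

942.8 cm


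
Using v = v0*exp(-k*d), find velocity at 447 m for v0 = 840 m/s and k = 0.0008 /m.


v = v0*exp(-k*d) = 840*exp(-0.0008*447) = 587.5 m/s

587.5 m/s


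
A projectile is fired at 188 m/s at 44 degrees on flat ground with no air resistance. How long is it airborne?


T = 2*v0*sin(theta)/g = 2*188*sin(44°)/9.81 = 26.63 s

26.63 s


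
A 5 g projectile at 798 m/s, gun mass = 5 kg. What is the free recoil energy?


v_r = m_p*v_p/m_gun = 0.005*798/5 = 0.798 m/s, E_r = 0.5*m_gun*v_r^2 = 0.5*5*0.798^2 = 1.592 J

1.592 J


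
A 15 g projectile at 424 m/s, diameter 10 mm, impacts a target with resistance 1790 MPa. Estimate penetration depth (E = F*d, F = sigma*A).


A = pi*(d/2)^2 = pi*(10/2)^2 = 78.5398 mm^2
E = 0.5*m*v^2 = 0.5*0.015*424^2 = 1348.32 J
depth = E/(sigma*A) = 1348.32 J / (1790 MPa * 78.5398 mm^2) = 1348.32/(1790 * 78.5398) m = 0.00959069 m ≈ 9.591 mm

9.591 mm


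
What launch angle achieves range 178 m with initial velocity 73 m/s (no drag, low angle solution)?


sin(2*theta) = R*g/v0^2 = 178*9.81/73^2 = 0.327675, theta = arcsin(0.327675)/2 = 9.564°

9.564 degrees


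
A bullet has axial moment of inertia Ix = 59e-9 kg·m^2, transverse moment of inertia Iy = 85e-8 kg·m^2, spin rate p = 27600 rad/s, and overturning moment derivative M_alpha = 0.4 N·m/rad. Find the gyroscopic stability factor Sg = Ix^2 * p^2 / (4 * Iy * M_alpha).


Sg = Ix^2 * p^2 / (4 * Iy * M_alpha) = (59e-9)^2 * 27600^2 / (4 * 85e-8 * 0.4) = 1.95

1.95


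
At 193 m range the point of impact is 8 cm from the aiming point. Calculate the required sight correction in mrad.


1 mrad subtends 1 cm per 10 m of range, so adj = error_cm / (dist_m / 10) = 8 / (193/10) = 0.4145 mrad

0.4145 mrad


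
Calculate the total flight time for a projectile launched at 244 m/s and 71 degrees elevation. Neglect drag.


T = 2*v0*sin(theta)/g = 2*244*sin(71°)/9.81 = 47.03 s

47.03 s


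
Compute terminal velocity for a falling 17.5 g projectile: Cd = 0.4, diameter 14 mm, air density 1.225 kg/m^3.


A = pi*(d/2)^2 = pi*(14/2000)^2 = 1.53938e-04 m^2
vt = sqrt(2mg/(Cd*rho*A)) = sqrt(2*0.0175*9.81/(0.4 * 1.225 * 1.53938e-04)) = 67.47 m/s

67.47 m/s


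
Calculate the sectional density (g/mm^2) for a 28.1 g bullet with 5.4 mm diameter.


SD = m/d^2 = 28.1/5.4^2 = 0.9636 g/mm^2

0.9636 g/mm^2


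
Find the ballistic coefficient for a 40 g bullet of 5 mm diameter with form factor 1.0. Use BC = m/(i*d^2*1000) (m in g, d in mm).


BC = m/(i*d^2*1000) = 40/(1.0 * 5^2 * 1000) = 0.0016

0.0016


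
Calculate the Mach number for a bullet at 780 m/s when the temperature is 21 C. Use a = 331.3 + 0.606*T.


a = 331.3 + 0.606*(21) = 344.026 m/s
M = v/a = 780/344.026 = 2.267

2.267


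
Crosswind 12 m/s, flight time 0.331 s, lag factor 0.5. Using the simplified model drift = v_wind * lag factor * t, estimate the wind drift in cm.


drift = v_wind * lag * t = 12 * 0.5 * 0.331 = 1.986 m ≈ 198.6 cm

198.6 cm


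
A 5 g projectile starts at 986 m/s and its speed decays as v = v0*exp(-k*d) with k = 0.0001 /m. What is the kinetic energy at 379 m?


v = v0*exp(-k*d) = 986*exp(-0.0001*379) = 949.33 m/s
E = 0.5*m*v^2 = 0.5*0.005*949.33^2 = 2253 J

2253 J


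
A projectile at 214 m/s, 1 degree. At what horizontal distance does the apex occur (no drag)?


R = v0^2*sin(2*theta)/g = 214^2*sin(2*1°)/9.81 = 162.921 m
apex_dist = R/2 = 162.921/2 = 81.46 m

81.46 m


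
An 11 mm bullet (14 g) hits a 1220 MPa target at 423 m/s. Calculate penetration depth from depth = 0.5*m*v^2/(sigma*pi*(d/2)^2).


A = pi*(d/2)^2 = pi*(11/2)^2 = 95.0332 mm^2
E = 0.5*m*v^2 = 0.5*0.014*423^2 = 1252.5 J
depth = E/(sigma*A) = 1252.5 J / (1220 MPa * 95.0332 mm^2) = 1252.5/(1220 * 95.0332) m = 0.010803 m ≈ 10.8 mm

10.8 mm


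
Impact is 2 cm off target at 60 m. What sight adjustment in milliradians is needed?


1 mrad subtends 1 cm per 10 m of range, so adj = error_cm / (dist_m / 10) = 2 / (60/10) = 0.3333 mrad

0.3333 mrad


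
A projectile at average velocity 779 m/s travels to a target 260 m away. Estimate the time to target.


t = d/v = 260/779 = 0.3338 s

0.3338 s


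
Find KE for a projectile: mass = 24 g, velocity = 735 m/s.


E = 0.5*m*v^2 = 0.5*0.024*735^2 = 6483 J

6483 J


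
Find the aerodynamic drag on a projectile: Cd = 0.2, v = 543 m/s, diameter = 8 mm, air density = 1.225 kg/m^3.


A = pi*(d/2)^2 = pi*(8/2000)^2 = 5.02655e-05 m^2
Fd = 0.5*Cd*rho*A*v^2 = 0.5*0.2*1.225*5.02655e-05*543^2 = 1.816 N

1.816 N


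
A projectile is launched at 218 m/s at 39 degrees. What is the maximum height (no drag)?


H = (v0*sin(theta))^2 / (2g) = (218*sin(39°))^2 / (2*9.81) = 959.3 m

959.3 m


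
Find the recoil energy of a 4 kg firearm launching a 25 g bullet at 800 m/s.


v_r = m_p*v_p/m_gun = 0.025*800/4 = 5 m/s, E_r = 0.5*m_gun*v_r^2 = 0.5*4*5^2 = 50 J

50 J


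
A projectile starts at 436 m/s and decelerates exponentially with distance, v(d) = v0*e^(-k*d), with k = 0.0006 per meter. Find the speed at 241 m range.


v = v0*exp(-k*d) = 436*exp(-0.0006*241) = 377.3 m/s

377.3 m/s


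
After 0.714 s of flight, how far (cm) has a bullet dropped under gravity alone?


drop = 0.5*g*t^2 = 0.5*9.81*0.714^2 = 2.50055 m ≈ 250.1 cm

250.1 cm


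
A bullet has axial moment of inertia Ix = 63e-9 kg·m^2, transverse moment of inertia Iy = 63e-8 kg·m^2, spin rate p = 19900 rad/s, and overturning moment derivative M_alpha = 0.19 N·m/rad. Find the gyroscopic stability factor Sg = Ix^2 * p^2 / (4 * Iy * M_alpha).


Sg = Ix^2 * p^2 / (4 * Iy * M_alpha) = (63e-9)^2 * 19900^2 / (4 * 63e-8 * 0.19) = 3.283

3.283


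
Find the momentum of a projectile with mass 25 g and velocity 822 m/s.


p = m*v = 0.025*822 = 20.55 kg·m/s

20.55 kg·m/s


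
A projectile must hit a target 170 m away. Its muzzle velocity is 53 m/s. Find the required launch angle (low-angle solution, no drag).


sin(2*theta) = R*g/v0^2 = 170*9.81/53^2 = 0.593699, theta = arcsin(0.593699)/2 = 18.21°

18.21 degrees


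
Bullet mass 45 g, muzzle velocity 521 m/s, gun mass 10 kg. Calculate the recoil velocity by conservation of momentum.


v_recoil = m_p * v_p / m_gun = 0.045 * 521 / 10 = 2.345 m/s

2.345 m/s


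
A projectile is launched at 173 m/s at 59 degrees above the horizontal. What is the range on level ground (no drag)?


R = v0^2 * sin(2*theta) / g = 173^2 * sin(2*59°) / 9.81 = 2694 m

2694 m


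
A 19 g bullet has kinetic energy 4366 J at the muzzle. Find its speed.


v = sqrt(2*E/m) = sqrt(2*4366/0.019) = 677.9 m/s

677.9 m/s


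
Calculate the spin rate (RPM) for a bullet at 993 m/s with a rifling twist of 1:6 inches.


twist_m = 6*0.0254 = 0.1524 m
spin = v/twist = 993/0.1524 = 6515.748 rev/s
RPM = spin*60 = 6515.748*60 ≈ 390945 RPM

390945 RPM


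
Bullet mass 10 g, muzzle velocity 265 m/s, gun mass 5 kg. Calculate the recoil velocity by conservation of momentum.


v_recoil = m_p * v_p / m_gun = 0.01 * 265 / 5 = 0.53 m/s

0.53 m/s


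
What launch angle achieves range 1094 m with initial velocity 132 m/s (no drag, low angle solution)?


sin(2*theta) = R*g/v0^2 = 1094*9.81/132^2 = 0.61594, theta = arcsin(0.61594)/2 = 19.01°

19.01 degrees


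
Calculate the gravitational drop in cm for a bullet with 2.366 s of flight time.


drop = 0.5*g*t^2 = 0.5*9.81*2.366^2 = 27.458 m ≈ 2746 cm

2746 cm


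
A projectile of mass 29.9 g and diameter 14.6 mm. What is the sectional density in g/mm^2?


SD = m/d^2 = 29.9/14.6^2 = 0.1403 g/mm^2

0.1403 g/mm^2


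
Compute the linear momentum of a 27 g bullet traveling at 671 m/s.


p = m*v = 0.027*671 = 18.12 kg·m/s

18.12 kg·m/s


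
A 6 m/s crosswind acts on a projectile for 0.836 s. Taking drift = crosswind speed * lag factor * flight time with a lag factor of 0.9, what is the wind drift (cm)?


drift = v_wind * lag * t = 6 * 0.9 * 0.836 = 4.5144 m ≈ 451.4 cm

451.4 cm


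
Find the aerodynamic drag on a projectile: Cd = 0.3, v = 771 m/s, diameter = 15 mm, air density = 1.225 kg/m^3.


A = pi*(d/2)^2 = pi*(15/2000)^2 = 1.76715e-04 m^2
Fd = 0.5*Cd*rho*A*v^2 = 0.5*0.3*1.225*1.76715e-04*771^2 = 19.3 N

19.3 N


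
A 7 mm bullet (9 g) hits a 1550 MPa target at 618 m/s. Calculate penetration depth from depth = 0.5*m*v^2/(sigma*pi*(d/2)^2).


A = pi*(d/2)^2 = pi*(7/2)^2 = 38.4845 mm^2
E = 0.5*m*v^2 = 0.5*0.009*618^2 = 1718.66 J
depth = E/(sigma*A) = 1718.66 J / (1550 MPa * 38.4845 mm^2) = 1718.66/(1550 * 38.4845) m = 0.0288119 m ≈ 28.81 mm

28.81 mm


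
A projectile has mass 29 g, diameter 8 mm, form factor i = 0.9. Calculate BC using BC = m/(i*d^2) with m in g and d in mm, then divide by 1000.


BC = m/(i*d^2*1000) = 29/(0.9 * 8^2 * 1000) = 0.0005035

0.0005035


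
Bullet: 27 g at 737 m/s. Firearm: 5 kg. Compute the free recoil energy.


v_r = m_p*v_p/m_gun = 0.027*737/5 = 3.9798 m/s, E_r = 0.5*m_gun*v_r^2 = 0.5*5*3.9798^2 = 39.6 J

39.6 J


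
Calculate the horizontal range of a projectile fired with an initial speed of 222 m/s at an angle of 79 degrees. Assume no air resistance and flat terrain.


R = v0^2 * sin(2*theta) / g = 222^2 * sin(2*79°) / 9.81 = 1882 m

1882 m


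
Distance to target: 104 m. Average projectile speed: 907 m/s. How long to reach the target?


t = d/v = 104/907 = 0.1147 s

0.1147 s


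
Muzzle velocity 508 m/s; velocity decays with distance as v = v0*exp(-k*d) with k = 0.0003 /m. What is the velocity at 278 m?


v = v0*exp(-k*d) = 508*exp(-0.0003*278) = 467.4 m/s

467.4 m/s


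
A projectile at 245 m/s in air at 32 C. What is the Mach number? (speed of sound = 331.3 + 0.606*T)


a = 331.3 + 0.606*(32) = 350.692 m/s
M = v/a = 245/350.692 = 0.6986

0.6986


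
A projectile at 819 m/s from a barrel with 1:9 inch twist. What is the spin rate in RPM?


twist_m = 9*0.0254 = 0.2286 m
spin = v/twist = 819/0.2286 = 3582.677 rev/s
RPM = spin*60 = 3582.677*60 ≈ 214961 RPM

214961 RPM
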